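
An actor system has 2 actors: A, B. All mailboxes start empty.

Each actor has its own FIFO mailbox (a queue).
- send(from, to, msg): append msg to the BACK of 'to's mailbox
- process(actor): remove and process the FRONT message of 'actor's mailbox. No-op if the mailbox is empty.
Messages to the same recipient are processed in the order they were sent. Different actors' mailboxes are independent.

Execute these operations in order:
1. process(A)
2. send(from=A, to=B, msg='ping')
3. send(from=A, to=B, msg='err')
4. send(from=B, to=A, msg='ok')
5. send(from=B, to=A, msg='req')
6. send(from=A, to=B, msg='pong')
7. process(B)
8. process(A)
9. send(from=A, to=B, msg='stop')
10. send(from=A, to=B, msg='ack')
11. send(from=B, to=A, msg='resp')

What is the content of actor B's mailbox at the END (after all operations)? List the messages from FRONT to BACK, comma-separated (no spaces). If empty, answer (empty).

After 1 (process(A)): A:[] B:[]
After 2 (send(from=A, to=B, msg='ping')): A:[] B:[ping]
After 3 (send(from=A, to=B, msg='err')): A:[] B:[ping,err]
After 4 (send(from=B, to=A, msg='ok')): A:[ok] B:[ping,err]
After 5 (send(from=B, to=A, msg='req')): A:[ok,req] B:[ping,err]
After 6 (send(from=A, to=B, msg='pong')): A:[ok,req] B:[ping,err,pong]
After 7 (process(B)): A:[ok,req] B:[err,pong]
After 8 (process(A)): A:[req] B:[err,pong]
After 9 (send(from=A, to=B, msg='stop')): A:[req] B:[err,pong,stop]
After 10 (send(from=A, to=B, msg='ack')): A:[req] B:[err,pong,stop,ack]
After 11 (send(from=B, to=A, msg='resp')): A:[req,resp] B:[err,pong,stop,ack]

Answer: err,pong,stop,ack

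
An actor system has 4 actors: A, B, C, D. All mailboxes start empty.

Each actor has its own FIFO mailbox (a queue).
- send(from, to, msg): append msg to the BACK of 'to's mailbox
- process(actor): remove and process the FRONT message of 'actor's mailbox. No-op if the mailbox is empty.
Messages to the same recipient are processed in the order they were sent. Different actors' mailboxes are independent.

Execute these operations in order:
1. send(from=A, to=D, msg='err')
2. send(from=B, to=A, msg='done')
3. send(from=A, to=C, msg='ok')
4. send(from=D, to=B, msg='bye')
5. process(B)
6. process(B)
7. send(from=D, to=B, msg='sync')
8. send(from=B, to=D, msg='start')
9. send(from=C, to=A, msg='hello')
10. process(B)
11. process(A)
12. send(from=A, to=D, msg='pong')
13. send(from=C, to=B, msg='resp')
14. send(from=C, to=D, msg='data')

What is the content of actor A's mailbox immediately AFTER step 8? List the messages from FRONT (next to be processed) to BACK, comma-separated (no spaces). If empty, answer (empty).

After 1 (send(from=A, to=D, msg='err')): A:[] B:[] C:[] D:[err]
After 2 (send(from=B, to=A, msg='done')): A:[done] B:[] C:[] D:[err]
After 3 (send(from=A, to=C, msg='ok')): A:[done] B:[] C:[ok] D:[err]
After 4 (send(from=D, to=B, msg='bye')): A:[done] B:[bye] C:[ok] D:[err]
After 5 (process(B)): A:[done] B:[] C:[ok] D:[err]
After 6 (process(B)): A:[done] B:[] C:[ok] D:[err]
After 7 (send(from=D, to=B, msg='sync')): A:[done] B:[sync] C:[ok] D:[err]
After 8 (send(from=B, to=D, msg='start')): A:[done] B:[sync] C:[ok] D:[err,start]

done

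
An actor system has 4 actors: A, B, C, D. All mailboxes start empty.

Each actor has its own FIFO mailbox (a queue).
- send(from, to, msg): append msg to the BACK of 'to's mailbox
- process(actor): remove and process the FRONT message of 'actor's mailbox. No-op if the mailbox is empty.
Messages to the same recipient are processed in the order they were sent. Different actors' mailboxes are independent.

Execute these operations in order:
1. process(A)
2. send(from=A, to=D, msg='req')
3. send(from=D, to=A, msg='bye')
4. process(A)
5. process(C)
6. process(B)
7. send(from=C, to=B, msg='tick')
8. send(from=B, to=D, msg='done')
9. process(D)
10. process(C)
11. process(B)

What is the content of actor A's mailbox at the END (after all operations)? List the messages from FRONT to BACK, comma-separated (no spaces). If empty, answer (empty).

After 1 (process(A)): A:[] B:[] C:[] D:[]
After 2 (send(from=A, to=D, msg='req')): A:[] B:[] C:[] D:[req]
After 3 (send(from=D, to=A, msg='bye')): A:[bye] B:[] C:[] D:[req]
After 4 (process(A)): A:[] B:[] C:[] D:[req]
After 5 (process(C)): A:[] B:[] C:[] D:[req]
After 6 (process(B)): A:[] B:[] C:[] D:[req]
After 7 (send(from=C, to=B, msg='tick')): A:[] B:[tick] C:[] D:[req]
After 8 (send(from=B, to=D, msg='done')): A:[] B:[tick] C:[] D:[req,done]
After 9 (process(D)): A:[] B:[tick] C:[] D:[done]
After 10 (process(C)): A:[] B:[tick] C:[] D:[done]
After 11 (process(B)): A:[] B:[] C:[] D:[done]

Answer: (empty)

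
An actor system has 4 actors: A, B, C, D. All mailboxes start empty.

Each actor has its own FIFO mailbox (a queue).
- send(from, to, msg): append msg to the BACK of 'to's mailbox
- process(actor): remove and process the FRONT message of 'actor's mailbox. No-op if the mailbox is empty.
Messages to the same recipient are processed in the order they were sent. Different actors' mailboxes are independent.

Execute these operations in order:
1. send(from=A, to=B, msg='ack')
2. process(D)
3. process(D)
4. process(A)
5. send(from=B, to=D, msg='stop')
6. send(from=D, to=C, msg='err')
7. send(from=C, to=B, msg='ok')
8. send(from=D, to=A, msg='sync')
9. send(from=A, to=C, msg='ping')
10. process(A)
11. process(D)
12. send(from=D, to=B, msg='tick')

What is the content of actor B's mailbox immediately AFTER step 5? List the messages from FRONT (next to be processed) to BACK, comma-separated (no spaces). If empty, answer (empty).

After 1 (send(from=A, to=B, msg='ack')): A:[] B:[ack] C:[] D:[]
After 2 (process(D)): A:[] B:[ack] C:[] D:[]
After 3 (process(D)): A:[] B:[ack] C:[] D:[]
After 4 (process(A)): A:[] B:[ack] C:[] D:[]
After 5 (send(from=B, to=D, msg='stop')): A:[] B:[ack] C:[] D:[stop]

ack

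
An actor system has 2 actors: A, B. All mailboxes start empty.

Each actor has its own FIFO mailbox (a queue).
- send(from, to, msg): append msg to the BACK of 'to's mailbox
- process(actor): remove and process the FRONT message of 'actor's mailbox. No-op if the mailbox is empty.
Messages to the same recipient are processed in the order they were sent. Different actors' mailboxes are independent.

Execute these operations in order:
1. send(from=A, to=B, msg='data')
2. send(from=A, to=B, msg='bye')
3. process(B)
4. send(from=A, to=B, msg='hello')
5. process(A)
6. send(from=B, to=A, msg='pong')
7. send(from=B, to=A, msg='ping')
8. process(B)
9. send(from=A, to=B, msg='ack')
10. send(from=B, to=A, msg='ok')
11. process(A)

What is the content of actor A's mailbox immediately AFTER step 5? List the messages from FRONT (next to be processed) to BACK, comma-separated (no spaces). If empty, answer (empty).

After 1 (send(from=A, to=B, msg='data')): A:[] B:[data]
After 2 (send(from=A, to=B, msg='bye')): A:[] B:[data,bye]
After 3 (process(B)): A:[] B:[bye]
After 4 (send(from=A, to=B, msg='hello')): A:[] B:[bye,hello]
After 5 (process(A)): A:[] B:[bye,hello]

(empty)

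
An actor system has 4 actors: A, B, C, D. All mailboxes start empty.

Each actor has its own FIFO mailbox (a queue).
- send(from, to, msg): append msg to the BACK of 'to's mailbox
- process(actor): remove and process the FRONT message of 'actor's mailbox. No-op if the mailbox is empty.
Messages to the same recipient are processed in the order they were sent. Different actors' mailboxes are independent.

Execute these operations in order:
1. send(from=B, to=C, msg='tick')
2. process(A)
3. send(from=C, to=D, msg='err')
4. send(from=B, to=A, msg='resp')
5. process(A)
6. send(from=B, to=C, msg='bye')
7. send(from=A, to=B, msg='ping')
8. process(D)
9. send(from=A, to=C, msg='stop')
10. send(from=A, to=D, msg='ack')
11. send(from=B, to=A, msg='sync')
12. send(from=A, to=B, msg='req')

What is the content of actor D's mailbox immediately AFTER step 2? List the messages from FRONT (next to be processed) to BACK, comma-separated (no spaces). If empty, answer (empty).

After 1 (send(from=B, to=C, msg='tick')): A:[] B:[] C:[tick] D:[]
After 2 (process(A)): A:[] B:[] C:[tick] D:[]

(empty)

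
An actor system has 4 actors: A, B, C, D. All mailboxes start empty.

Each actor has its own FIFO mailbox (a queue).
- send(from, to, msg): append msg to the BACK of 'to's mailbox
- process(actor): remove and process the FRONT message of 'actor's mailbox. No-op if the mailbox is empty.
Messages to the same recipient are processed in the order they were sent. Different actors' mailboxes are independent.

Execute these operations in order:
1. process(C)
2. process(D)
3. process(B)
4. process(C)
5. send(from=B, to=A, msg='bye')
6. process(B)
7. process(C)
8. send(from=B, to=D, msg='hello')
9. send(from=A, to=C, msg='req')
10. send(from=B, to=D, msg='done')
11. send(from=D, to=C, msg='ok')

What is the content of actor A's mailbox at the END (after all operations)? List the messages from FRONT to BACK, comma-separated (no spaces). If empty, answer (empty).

Answer: bye

Derivation:
After 1 (process(C)): A:[] B:[] C:[] D:[]
After 2 (process(D)): A:[] B:[] C:[] D:[]
After 3 (process(B)): A:[] B:[] C:[] D:[]
After 4 (process(C)): A:[] B:[] C:[] D:[]
After 5 (send(from=B, to=A, msg='bye')): A:[bye] B:[] C:[] D:[]
After 6 (process(B)): A:[bye] B:[] C:[] D:[]
After 7 (process(C)): A:[bye] B:[] C:[] D:[]
After 8 (send(from=B, to=D, msg='hello')): A:[bye] B:[] C:[] D:[hello]
After 9 (send(from=A, to=C, msg='req')): A:[bye] B:[] C:[req] D:[hello]
After 10 (send(from=B, to=D, msg='done')): A:[bye] B:[] C:[req] D:[hello,done]
After 11 (send(from=D, to=C, msg='ok')): A:[bye] B:[] C:[req,ok] D:[hello,done]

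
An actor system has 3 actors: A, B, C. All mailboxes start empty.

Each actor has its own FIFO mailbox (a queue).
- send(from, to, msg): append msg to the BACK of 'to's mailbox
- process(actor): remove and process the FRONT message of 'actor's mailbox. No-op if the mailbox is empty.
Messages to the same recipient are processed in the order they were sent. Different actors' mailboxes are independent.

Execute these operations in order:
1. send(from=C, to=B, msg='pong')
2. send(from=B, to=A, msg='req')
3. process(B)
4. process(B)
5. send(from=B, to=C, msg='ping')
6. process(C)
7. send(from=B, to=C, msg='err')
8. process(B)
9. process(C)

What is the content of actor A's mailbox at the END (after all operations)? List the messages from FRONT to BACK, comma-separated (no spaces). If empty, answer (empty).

Answer: req

Derivation:
After 1 (send(from=C, to=B, msg='pong')): A:[] B:[pong] C:[]
After 2 (send(from=B, to=A, msg='req')): A:[req] B:[pong] C:[]
After 3 (process(B)): A:[req] B:[] C:[]
After 4 (process(B)): A:[req] B:[] C:[]
After 5 (send(from=B, to=C, msg='ping')): A:[req] B:[] C:[ping]
After 6 (process(C)): A:[req] B:[] C:[]
After 7 (send(from=B, to=C, msg='err')): A:[req] B:[] C:[err]
After 8 (process(B)): A:[req] B:[] C:[err]
After 9 (process(C)): A:[req] B:[] C:[]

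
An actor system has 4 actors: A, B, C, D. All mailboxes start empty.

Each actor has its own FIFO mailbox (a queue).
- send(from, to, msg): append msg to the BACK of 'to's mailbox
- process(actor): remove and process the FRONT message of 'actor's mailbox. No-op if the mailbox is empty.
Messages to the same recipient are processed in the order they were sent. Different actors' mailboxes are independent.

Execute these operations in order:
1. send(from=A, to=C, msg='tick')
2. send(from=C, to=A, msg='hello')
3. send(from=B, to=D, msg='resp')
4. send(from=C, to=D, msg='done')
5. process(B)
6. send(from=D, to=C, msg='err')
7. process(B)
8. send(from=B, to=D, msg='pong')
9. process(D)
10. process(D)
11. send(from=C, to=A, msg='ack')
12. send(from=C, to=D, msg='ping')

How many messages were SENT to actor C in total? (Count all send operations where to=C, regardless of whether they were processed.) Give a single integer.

After 1 (send(from=A, to=C, msg='tick')): A:[] B:[] C:[tick] D:[]
After 2 (send(from=C, to=A, msg='hello')): A:[hello] B:[] C:[tick] D:[]
After 3 (send(from=B, to=D, msg='resp')): A:[hello] B:[] C:[tick] D:[resp]
After 4 (send(from=C, to=D, msg='done')): A:[hello] B:[] C:[tick] D:[resp,done]
After 5 (process(B)): A:[hello] B:[] C:[tick] D:[resp,done]
After 6 (send(from=D, to=C, msg='err')): A:[hello] B:[] C:[tick,err] D:[resp,done]
After 7 (process(B)): A:[hello] B:[] C:[tick,err] D:[resp,done]
After 8 (send(from=B, to=D, msg='pong')): A:[hello] B:[] C:[tick,err] D:[resp,done,pong]
After 9 (process(D)): A:[hello] B:[] C:[tick,err] D:[done,pong]
After 10 (process(D)): A:[hello] B:[] C:[tick,err] D:[pong]
After 11 (send(from=C, to=A, msg='ack')): A:[hello,ack] B:[] C:[tick,err] D:[pong]
After 12 (send(from=C, to=D, msg='ping')): A:[hello,ack] B:[] C:[tick,err] D:[pong,ping]

Answer: 2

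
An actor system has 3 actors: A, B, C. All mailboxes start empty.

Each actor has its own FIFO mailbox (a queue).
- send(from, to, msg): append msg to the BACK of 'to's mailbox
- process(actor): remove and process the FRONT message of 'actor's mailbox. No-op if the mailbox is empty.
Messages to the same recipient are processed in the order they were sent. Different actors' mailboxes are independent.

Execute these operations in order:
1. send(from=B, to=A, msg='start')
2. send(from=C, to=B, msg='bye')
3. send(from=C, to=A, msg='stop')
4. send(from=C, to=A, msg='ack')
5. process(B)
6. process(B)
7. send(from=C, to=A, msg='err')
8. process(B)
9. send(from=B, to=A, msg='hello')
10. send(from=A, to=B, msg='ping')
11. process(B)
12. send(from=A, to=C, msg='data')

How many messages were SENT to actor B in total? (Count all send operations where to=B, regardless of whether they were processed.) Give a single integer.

After 1 (send(from=B, to=A, msg='start')): A:[start] B:[] C:[]
After 2 (send(from=C, to=B, msg='bye')): A:[start] B:[bye] C:[]
After 3 (send(from=C, to=A, msg='stop')): A:[start,stop] B:[bye] C:[]
After 4 (send(from=C, to=A, msg='ack')): A:[start,stop,ack] B:[bye] C:[]
After 5 (process(B)): A:[start,stop,ack] B:[] C:[]
After 6 (process(B)): A:[start,stop,ack] B:[] C:[]
After 7 (send(from=C, to=A, msg='err')): A:[start,stop,ack,err] B:[] C:[]
After 8 (process(B)): A:[start,stop,ack,err] B:[] C:[]
After 9 (send(from=B, to=A, msg='hello')): A:[start,stop,ack,err,hello] B:[] C:[]
After 10 (send(from=A, to=B, msg='ping')): A:[start,stop,ack,err,hello] B:[ping] C:[]
After 11 (process(B)): A:[start,stop,ack,err,hello] B:[] C:[]
After 12 (send(from=A, to=C, msg='data')): A:[start,stop,ack,err,hello] B:[] C:[data]

Answer: 2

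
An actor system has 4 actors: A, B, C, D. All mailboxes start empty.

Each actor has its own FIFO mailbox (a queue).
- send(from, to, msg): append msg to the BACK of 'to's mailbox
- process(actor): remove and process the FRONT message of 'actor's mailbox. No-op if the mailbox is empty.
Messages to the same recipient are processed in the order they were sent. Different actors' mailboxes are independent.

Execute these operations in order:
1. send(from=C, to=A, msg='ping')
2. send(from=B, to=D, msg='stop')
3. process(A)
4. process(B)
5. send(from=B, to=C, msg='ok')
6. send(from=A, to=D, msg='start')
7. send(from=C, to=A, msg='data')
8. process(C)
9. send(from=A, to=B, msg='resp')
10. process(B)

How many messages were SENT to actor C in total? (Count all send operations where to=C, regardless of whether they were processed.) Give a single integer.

After 1 (send(from=C, to=A, msg='ping')): A:[ping] B:[] C:[] D:[]
After 2 (send(from=B, to=D, msg='stop')): A:[ping] B:[] C:[] D:[stop]
After 3 (process(A)): A:[] B:[] C:[] D:[stop]
After 4 (process(B)): A:[] B:[] C:[] D:[stop]
After 5 (send(from=B, to=C, msg='ok')): A:[] B:[] C:[ok] D:[stop]
After 6 (send(from=A, to=D, msg='start')): A:[] B:[] C:[ok] D:[stop,start]
After 7 (send(from=C, to=A, msg='data')): A:[data] B:[] C:[ok] D:[stop,start]
After 8 (process(C)): A:[data] B:[] C:[] D:[stop,start]
After 9 (send(from=A, to=B, msg='resp')): A:[data] B:[resp] C:[] D:[stop,start]
After 10 (process(B)): A:[data] B:[] C:[] D:[stop,start]

Answer: 1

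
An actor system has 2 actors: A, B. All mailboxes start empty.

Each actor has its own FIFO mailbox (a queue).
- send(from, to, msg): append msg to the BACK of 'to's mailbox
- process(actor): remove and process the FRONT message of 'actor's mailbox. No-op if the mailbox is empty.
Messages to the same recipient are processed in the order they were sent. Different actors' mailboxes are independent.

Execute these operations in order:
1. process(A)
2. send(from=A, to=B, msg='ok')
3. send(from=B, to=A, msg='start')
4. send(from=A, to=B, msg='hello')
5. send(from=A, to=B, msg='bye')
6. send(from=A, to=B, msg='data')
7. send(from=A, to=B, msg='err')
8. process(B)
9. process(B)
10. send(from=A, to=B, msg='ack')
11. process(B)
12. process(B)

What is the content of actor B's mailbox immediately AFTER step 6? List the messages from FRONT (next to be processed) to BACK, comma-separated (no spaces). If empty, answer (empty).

After 1 (process(A)): A:[] B:[]
After 2 (send(from=A, to=B, msg='ok')): A:[] B:[ok]
After 3 (send(from=B, to=A, msg='start')): A:[start] B:[ok]
After 4 (send(from=A, to=B, msg='hello')): A:[start] B:[ok,hello]
After 5 (send(from=A, to=B, msg='bye')): A:[start] B:[ok,hello,bye]
After 6 (send(from=A, to=B, msg='data')): A:[start] B:[ok,hello,bye,data]

ok,hello,bye,data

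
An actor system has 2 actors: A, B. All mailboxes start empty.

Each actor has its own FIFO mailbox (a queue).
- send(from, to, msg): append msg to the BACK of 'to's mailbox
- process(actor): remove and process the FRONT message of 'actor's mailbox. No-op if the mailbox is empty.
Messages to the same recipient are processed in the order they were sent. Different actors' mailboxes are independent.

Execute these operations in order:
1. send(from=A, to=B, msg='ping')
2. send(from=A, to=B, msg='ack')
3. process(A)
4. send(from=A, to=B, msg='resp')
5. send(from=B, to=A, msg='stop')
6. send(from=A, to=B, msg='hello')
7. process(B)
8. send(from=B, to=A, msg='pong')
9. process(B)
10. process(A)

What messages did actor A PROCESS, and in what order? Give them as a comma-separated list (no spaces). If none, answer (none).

After 1 (send(from=A, to=B, msg='ping')): A:[] B:[ping]
After 2 (send(from=A, to=B, msg='ack')): A:[] B:[ping,ack]
After 3 (process(A)): A:[] B:[ping,ack]
After 4 (send(from=A, to=B, msg='resp')): A:[] B:[ping,ack,resp]
After 5 (send(from=B, to=A, msg='stop')): A:[stop] B:[ping,ack,resp]
After 6 (send(from=A, to=B, msg='hello')): A:[stop] B:[ping,ack,resp,hello]
After 7 (process(B)): A:[stop] B:[ack,resp,hello]
After 8 (send(from=B, to=A, msg='pong')): A:[stop,pong] B:[ack,resp,hello]
After 9 (process(B)): A:[stop,pong] B:[resp,hello]
After 10 (process(A)): A:[pong] B:[resp,hello]

Answer: stop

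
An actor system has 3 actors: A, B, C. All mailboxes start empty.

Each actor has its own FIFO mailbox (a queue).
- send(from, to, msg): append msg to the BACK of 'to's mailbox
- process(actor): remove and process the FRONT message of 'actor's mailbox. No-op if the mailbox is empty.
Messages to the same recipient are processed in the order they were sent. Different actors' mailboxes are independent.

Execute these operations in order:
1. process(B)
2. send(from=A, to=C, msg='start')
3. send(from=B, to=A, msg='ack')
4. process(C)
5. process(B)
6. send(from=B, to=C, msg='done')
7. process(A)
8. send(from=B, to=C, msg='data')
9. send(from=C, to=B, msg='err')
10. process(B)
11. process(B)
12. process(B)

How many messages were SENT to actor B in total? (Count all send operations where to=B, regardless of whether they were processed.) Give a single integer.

After 1 (process(B)): A:[] B:[] C:[]
After 2 (send(from=A, to=C, msg='start')): A:[] B:[] C:[start]
After 3 (send(from=B, to=A, msg='ack')): A:[ack] B:[] C:[start]
After 4 (process(C)): A:[ack] B:[] C:[]
After 5 (process(B)): A:[ack] B:[] C:[]
After 6 (send(from=B, to=C, msg='done')): A:[ack] B:[] C:[done]
After 7 (process(A)): A:[] B:[] C:[done]
After 8 (send(from=B, to=C, msg='data')): A:[] B:[] C:[done,data]
After 9 (send(from=C, to=B, msg='err')): A:[] B:[err] C:[done,data]
After 10 (process(B)): A:[] B:[] C:[done,data]
After 11 (process(B)): A:[] B:[] C:[done,data]
After 12 (process(B)): A:[] B:[] C:[done,data]

Answer: 1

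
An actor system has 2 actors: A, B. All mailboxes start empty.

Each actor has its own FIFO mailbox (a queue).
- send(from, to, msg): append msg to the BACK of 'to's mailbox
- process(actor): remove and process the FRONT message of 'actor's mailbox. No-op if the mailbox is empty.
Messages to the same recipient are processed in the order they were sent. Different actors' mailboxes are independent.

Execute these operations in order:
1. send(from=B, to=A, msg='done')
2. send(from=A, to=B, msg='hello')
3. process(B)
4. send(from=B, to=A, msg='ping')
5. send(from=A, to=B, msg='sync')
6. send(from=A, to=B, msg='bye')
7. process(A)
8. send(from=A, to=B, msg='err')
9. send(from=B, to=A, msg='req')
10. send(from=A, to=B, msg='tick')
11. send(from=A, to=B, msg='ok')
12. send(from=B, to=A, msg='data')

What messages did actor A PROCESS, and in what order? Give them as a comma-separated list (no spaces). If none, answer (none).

After 1 (send(from=B, to=A, msg='done')): A:[done] B:[]
After 2 (send(from=A, to=B, msg='hello')): A:[done] B:[hello]
After 3 (process(B)): A:[done] B:[]
After 4 (send(from=B, to=A, msg='ping')): A:[done,ping] B:[]
After 5 (send(from=A, to=B, msg='sync')): A:[done,ping] B:[sync]
After 6 (send(from=A, to=B, msg='bye')): A:[done,ping] B:[sync,bye]
After 7 (process(A)): A:[ping] B:[sync,bye]
After 8 (send(from=A, to=B, msg='err')): A:[ping] B:[sync,bye,err]
After 9 (send(from=B, to=A, msg='req')): A:[ping,req] B:[sync,bye,err]
After 10 (send(from=A, to=B, msg='tick')): A:[ping,req] B:[sync,bye,err,tick]
After 11 (send(from=A, to=B, msg='ok')): A:[ping,req] B:[sync,bye,err,tick,ok]
After 12 (send(from=B, to=A, msg='data')): A:[ping,req,data] B:[sync,bye,err,tick,ok]

Answer: done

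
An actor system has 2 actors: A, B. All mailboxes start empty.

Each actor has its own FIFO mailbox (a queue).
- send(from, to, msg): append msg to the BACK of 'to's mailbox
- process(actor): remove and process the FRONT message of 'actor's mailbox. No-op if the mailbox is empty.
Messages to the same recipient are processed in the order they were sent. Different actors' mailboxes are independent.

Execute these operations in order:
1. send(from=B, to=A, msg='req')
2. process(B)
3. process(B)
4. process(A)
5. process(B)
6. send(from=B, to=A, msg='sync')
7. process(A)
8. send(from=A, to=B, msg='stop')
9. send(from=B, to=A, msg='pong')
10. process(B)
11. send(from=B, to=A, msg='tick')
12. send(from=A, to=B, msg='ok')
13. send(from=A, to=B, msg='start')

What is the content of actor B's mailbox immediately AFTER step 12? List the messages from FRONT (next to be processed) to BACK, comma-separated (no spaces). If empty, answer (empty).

After 1 (send(from=B, to=A, msg='req')): A:[req] B:[]
After 2 (process(B)): A:[req] B:[]
After 3 (process(B)): A:[req] B:[]
After 4 (process(A)): A:[] B:[]
After 5 (process(B)): A:[] B:[]
After 6 (send(from=B, to=A, msg='sync')): A:[sync] B:[]
After 7 (process(A)): A:[] B:[]
After 8 (send(from=A, to=B, msg='stop')): A:[] B:[stop]
After 9 (send(from=B, to=A, msg='pong')): A:[pong] B:[stop]
After 10 (process(B)): A:[pong] B:[]
After 11 (send(from=B, to=A, msg='tick')): A:[pong,tick] B:[]
After 12 (send(from=A, to=B, msg='ok')): A:[pong,tick] B:[ok]

ok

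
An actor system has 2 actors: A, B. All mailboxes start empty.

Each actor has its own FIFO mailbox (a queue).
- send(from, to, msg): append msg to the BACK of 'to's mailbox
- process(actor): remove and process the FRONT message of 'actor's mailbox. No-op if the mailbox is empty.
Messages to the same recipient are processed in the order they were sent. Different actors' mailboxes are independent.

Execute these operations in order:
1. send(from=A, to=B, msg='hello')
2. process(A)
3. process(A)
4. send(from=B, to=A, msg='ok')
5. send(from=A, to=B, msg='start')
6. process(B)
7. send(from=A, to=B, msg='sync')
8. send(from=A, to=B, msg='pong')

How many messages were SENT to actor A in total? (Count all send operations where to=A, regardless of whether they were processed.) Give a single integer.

Answer: 1

Derivation:
After 1 (send(from=A, to=B, msg='hello')): A:[] B:[hello]
After 2 (process(A)): A:[] B:[hello]
After 3 (process(A)): A:[] B:[hello]
After 4 (send(from=B, to=A, msg='ok')): A:[ok] B:[hello]
After 5 (send(from=A, to=B, msg='start')): A:[ok] B:[hello,start]
After 6 (process(B)): A:[ok] B:[start]
After 7 (send(from=A, to=B, msg='sync')): A:[ok] B:[start,sync]
After 8 (send(from=A, to=B, msg='pong')): A:[ok] B:[start,sync,pong]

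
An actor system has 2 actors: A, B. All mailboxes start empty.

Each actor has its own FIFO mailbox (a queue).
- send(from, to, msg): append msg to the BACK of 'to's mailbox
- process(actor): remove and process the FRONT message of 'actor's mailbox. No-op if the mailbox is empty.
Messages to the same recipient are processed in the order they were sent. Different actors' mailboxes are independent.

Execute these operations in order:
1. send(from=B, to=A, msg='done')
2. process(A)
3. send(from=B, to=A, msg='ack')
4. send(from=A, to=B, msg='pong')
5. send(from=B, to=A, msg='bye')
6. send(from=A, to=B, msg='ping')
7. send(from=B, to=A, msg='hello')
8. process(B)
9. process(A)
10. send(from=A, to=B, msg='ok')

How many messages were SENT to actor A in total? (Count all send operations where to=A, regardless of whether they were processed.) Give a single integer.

After 1 (send(from=B, to=A, msg='done')): A:[done] B:[]
After 2 (process(A)): A:[] B:[]
After 3 (send(from=B, to=A, msg='ack')): A:[ack] B:[]
After 4 (send(from=A, to=B, msg='pong')): A:[ack] B:[pong]
After 5 (send(from=B, to=A, msg='bye')): A:[ack,bye] B:[pong]
After 6 (send(from=A, to=B, msg='ping')): A:[ack,bye] B:[pong,ping]
After 7 (send(from=B, to=A, msg='hello')): A:[ack,bye,hello] B:[pong,ping]
After 8 (process(B)): A:[ack,bye,hello] B:[ping]
After 9 (process(A)): A:[bye,hello] B:[ping]
After 10 (send(from=A, to=B, msg='ok')): A:[bye,hello] B:[ping,ok]

Answer: 4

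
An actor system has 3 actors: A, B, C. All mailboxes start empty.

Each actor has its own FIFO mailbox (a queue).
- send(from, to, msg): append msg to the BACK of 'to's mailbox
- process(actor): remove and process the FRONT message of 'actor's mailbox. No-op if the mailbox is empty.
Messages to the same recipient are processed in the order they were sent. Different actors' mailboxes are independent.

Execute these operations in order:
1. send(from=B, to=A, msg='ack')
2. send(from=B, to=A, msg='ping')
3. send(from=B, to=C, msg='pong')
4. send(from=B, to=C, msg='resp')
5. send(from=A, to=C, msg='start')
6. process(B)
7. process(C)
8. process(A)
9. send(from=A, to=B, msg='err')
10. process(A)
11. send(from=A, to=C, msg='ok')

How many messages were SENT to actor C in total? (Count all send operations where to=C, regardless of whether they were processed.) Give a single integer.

After 1 (send(from=B, to=A, msg='ack')): A:[ack] B:[] C:[]
After 2 (send(from=B, to=A, msg='ping')): A:[ack,ping] B:[] C:[]
After 3 (send(from=B, to=C, msg='pong')): A:[ack,ping] B:[] C:[pong]
After 4 (send(from=B, to=C, msg='resp')): A:[ack,ping] B:[] C:[pong,resp]
After 5 (send(from=A, to=C, msg='start')): A:[ack,ping] B:[] C:[pong,resp,start]
After 6 (process(B)): A:[ack,ping] B:[] C:[pong,resp,start]
After 7 (process(C)): A:[ack,ping] B:[] C:[resp,start]
After 8 (process(A)): A:[ping] B:[] C:[resp,start]
After 9 (send(from=A, to=B, msg='err')): A:[ping] B:[err] C:[resp,start]
After 10 (process(A)): A:[] B:[err] C:[resp,start]
After 11 (send(from=A, to=C, msg='ok')): A:[] B:[err] C:[resp,start,ok]

Answer: 4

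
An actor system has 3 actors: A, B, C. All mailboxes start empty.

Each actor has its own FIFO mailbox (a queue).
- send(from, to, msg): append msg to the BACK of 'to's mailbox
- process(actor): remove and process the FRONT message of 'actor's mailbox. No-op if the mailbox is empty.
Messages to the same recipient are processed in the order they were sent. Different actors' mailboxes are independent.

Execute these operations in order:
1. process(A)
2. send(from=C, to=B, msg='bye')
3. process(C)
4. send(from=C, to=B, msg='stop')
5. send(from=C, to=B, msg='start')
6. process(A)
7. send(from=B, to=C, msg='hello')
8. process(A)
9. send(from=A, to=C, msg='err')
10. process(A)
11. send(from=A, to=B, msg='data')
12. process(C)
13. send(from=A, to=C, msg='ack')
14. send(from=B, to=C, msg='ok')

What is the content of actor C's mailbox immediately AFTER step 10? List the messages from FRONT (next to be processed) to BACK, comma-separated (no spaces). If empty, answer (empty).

After 1 (process(A)): A:[] B:[] C:[]
After 2 (send(from=C, to=B, msg='bye')): A:[] B:[bye] C:[]
After 3 (process(C)): A:[] B:[bye] C:[]
After 4 (send(from=C, to=B, msg='stop')): A:[] B:[bye,stop] C:[]
After 5 (send(from=C, to=B, msg='start')): A:[] B:[bye,stop,start] C:[]
After 6 (process(A)): A:[] B:[bye,stop,start] C:[]
After 7 (send(from=B, to=C, msg='hello')): A:[] B:[bye,stop,start] C:[hello]
After 8 (process(A)): A:[] B:[bye,stop,start] C:[hello]
After 9 (send(from=A, to=C, msg='err')): A:[] B:[bye,stop,start] C:[hello,err]
After 10 (process(A)): A:[] B:[bye,stop,start] C:[hello,err]

hello,err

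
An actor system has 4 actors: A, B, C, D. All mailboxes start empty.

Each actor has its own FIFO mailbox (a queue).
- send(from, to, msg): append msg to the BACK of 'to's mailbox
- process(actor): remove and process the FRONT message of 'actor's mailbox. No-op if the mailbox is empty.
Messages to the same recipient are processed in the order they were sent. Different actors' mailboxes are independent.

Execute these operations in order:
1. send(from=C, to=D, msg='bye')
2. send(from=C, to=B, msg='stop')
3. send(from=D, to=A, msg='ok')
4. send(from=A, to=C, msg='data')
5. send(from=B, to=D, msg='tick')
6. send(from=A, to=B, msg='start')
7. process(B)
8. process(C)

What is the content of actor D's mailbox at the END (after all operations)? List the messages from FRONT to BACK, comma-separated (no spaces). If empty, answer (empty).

After 1 (send(from=C, to=D, msg='bye')): A:[] B:[] C:[] D:[bye]
After 2 (send(from=C, to=B, msg='stop')): A:[] B:[stop] C:[] D:[bye]
After 3 (send(from=D, to=A, msg='ok')): A:[ok] B:[stop] C:[] D:[bye]
After 4 (send(from=A, to=C, msg='data')): A:[ok] B:[stop] C:[data] D:[bye]
After 5 (send(from=B, to=D, msg='tick')): A:[ok] B:[stop] C:[data] D:[bye,tick]
After 6 (send(from=A, to=B, msg='start')): A:[ok] B:[stop,start] C:[data] D:[bye,tick]
After 7 (process(B)): A:[ok] B:[start] C:[data] D:[bye,tick]
After 8 (process(C)): A:[ok] B:[start] C:[] D:[bye,tick]

Answer: bye,tick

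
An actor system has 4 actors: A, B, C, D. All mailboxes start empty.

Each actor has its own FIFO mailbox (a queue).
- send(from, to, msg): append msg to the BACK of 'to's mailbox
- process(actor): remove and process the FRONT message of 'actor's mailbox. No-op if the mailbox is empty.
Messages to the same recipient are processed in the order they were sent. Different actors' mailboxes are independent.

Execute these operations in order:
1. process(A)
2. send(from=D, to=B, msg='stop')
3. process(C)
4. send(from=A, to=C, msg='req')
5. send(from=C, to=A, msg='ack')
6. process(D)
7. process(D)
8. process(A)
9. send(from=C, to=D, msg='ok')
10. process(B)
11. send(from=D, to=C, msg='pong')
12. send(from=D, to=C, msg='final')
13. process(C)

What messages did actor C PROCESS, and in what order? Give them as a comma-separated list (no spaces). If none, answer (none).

After 1 (process(A)): A:[] B:[] C:[] D:[]
After 2 (send(from=D, to=B, msg='stop')): A:[] B:[stop] C:[] D:[]
After 3 (process(C)): A:[] B:[stop] C:[] D:[]
After 4 (send(from=A, to=C, msg='req')): A:[] B:[stop] C:[req] D:[]
After 5 (send(from=C, to=A, msg='ack')): A:[ack] B:[stop] C:[req] D:[]
After 6 (process(D)): A:[ack] B:[stop] C:[req] D:[]
After 7 (process(D)): A:[ack] B:[stop] C:[req] D:[]
After 8 (process(A)): A:[] B:[stop] C:[req] D:[]
After 9 (send(from=C, to=D, msg='ok')): A:[] B:[stop] C:[req] D:[ok]
After 10 (process(B)): A:[] B:[] C:[req] D:[ok]
After 11 (send(from=D, to=C, msg='pong')): A:[] B:[] C:[req,pong] D:[ok]
After 12 (send(from=D, to=C, msg='final')): A:[] B:[] C:[req,pong,final] D:[ok]
After 13 (process(C)): A:[] B:[] C:[pong,final] D:[ok]

Answer: req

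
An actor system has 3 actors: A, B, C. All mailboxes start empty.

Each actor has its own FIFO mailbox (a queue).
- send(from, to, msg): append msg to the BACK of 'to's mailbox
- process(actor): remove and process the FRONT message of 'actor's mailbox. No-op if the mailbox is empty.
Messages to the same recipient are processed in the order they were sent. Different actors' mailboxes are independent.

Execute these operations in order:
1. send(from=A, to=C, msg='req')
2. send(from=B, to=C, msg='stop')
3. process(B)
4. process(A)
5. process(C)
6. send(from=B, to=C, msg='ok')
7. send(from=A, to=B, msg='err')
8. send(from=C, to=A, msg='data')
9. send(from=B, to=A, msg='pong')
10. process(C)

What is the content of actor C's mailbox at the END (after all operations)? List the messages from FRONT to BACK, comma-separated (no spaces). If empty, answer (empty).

After 1 (send(from=A, to=C, msg='req')): A:[] B:[] C:[req]
After 2 (send(from=B, to=C, msg='stop')): A:[] B:[] C:[req,stop]
After 3 (process(B)): A:[] B:[] C:[req,stop]
After 4 (process(A)): A:[] B:[] C:[req,stop]
After 5 (process(C)): A:[] B:[] C:[stop]
After 6 (send(from=B, to=C, msg='ok')): A:[] B:[] C:[stop,ok]
After 7 (send(from=A, to=B, msg='err')): A:[] B:[err] C:[stop,ok]
After 8 (send(from=C, to=A, msg='data')): A:[data] B:[err] C:[stop,ok]
After 9 (send(from=B, to=A, msg='pong')): A:[data,pong] B:[err] C:[stop,ok]
After 10 (process(C)): A:[data,pong] B:[err] C:[ok]

Answer: ok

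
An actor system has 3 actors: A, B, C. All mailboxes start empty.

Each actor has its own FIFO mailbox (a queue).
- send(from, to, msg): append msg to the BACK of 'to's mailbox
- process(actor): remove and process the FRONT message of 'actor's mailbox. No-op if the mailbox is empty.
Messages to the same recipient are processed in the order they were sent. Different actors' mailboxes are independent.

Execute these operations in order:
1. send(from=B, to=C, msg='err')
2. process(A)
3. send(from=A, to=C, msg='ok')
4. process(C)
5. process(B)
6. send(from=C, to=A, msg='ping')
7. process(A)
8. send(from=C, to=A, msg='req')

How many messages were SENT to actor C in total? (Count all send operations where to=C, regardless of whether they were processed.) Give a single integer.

Answer: 2

Derivation:
After 1 (send(from=B, to=C, msg='err')): A:[] B:[] C:[err]
After 2 (process(A)): A:[] B:[] C:[err]
After 3 (send(from=A, to=C, msg='ok')): A:[] B:[] C:[err,ok]
After 4 (process(C)): A:[] B:[] C:[ok]
After 5 (process(B)): A:[] B:[] C:[ok]
After 6 (send(from=C, to=A, msg='ping')): A:[ping] B:[] C:[ok]
After 7 (process(A)): A:[] B:[] C:[ok]
After 8 (send(from=C, to=A, msg='req')): A:[req] B:[] C:[ok]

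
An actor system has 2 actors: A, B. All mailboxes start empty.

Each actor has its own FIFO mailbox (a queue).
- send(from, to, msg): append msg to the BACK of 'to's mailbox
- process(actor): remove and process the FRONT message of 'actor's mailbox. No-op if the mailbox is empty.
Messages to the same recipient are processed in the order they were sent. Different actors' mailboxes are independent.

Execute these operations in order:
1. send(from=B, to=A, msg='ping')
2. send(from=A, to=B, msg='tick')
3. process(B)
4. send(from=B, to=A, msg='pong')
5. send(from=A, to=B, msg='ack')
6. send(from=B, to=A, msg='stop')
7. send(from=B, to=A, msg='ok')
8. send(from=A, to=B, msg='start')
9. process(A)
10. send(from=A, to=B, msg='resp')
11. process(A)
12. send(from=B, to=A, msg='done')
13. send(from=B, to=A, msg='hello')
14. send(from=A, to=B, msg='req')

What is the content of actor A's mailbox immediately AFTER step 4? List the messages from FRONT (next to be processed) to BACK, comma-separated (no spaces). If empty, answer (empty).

After 1 (send(from=B, to=A, msg='ping')): A:[ping] B:[]
After 2 (send(from=A, to=B, msg='tick')): A:[ping] B:[tick]
After 3 (process(B)): A:[ping] B:[]
After 4 (send(from=B, to=A, msg='pong')): A:[ping,pong] B:[]

ping,pong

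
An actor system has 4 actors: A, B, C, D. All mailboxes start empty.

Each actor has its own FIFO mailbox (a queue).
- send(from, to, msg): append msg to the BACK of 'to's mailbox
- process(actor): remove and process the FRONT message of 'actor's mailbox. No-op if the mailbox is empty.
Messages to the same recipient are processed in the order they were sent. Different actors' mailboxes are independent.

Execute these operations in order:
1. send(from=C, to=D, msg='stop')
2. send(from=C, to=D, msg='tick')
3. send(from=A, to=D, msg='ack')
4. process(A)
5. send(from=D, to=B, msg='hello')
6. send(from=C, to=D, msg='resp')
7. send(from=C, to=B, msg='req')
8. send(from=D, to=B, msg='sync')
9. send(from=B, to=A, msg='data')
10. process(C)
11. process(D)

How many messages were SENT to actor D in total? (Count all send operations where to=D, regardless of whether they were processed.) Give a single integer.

Answer: 4

Derivation:
After 1 (send(from=C, to=D, msg='stop')): A:[] B:[] C:[] D:[stop]
After 2 (send(from=C, to=D, msg='tick')): A:[] B:[] C:[] D:[stop,tick]
After 3 (send(from=A, to=D, msg='ack')): A:[] B:[] C:[] D:[stop,tick,ack]
After 4 (process(A)): A:[] B:[] C:[] D:[stop,tick,ack]
After 5 (send(from=D, to=B, msg='hello')): A:[] B:[hello] C:[] D:[stop,tick,ack]
After 6 (send(from=C, to=D, msg='resp')): A:[] B:[hello] C:[] D:[stop,tick,ack,resp]
After 7 (send(from=C, to=B, msg='req')): A:[] B:[hello,req] C:[] D:[stop,tick,ack,resp]
After 8 (send(from=D, to=B, msg='sync')): A:[] B:[hello,req,sync] C:[] D:[stop,tick,ack,resp]
After 9 (send(from=B, to=A, msg='data')): A:[data] B:[hello,req,sync] C:[] D:[stop,tick,ack,resp]
After 10 (process(C)): A:[data] B:[hello,req,sync] C:[] D:[stop,tick,ack,resp]
After 11 (process(D)): A:[data] B:[hello,req,sync] C:[] D:[tick,ack,resp]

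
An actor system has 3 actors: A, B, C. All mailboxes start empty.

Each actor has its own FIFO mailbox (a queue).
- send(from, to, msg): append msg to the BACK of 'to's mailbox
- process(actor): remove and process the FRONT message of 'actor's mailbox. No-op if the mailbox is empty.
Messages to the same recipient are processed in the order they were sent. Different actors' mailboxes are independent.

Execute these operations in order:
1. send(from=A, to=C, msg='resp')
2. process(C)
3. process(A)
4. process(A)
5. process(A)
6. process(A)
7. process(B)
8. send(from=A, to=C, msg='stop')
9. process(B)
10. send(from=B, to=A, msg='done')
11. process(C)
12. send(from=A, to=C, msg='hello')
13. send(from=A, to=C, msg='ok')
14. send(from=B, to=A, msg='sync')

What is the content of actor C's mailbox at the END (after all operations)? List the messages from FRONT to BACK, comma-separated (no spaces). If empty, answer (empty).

Answer: hello,ok

Derivation:
After 1 (send(from=A, to=C, msg='resp')): A:[] B:[] C:[resp]
After 2 (process(C)): A:[] B:[] C:[]
After 3 (process(A)): A:[] B:[] C:[]
After 4 (process(A)): A:[] B:[] C:[]
After 5 (process(A)): A:[] B:[] C:[]
After 6 (process(A)): A:[] B:[] C:[]
After 7 (process(B)): A:[] B:[] C:[]
After 8 (send(from=A, to=C, msg='stop')): A:[] B:[] C:[stop]
After 9 (process(B)): A:[] B:[] C:[stop]
After 10 (send(from=B, to=A, msg='done')): A:[done] B:[] C:[stop]
After 11 (process(C)): A:[done] B:[] C:[]
After 12 (send(from=A, to=C, msg='hello')): A:[done] B:[] C:[hello]
After 13 (send(from=A, to=C, msg='ok')): A:[done] B:[] C:[hello,ok]
After 14 (send(from=B, to=A, msg='sync')): A:[done,sync] B:[] C:[hello,ok]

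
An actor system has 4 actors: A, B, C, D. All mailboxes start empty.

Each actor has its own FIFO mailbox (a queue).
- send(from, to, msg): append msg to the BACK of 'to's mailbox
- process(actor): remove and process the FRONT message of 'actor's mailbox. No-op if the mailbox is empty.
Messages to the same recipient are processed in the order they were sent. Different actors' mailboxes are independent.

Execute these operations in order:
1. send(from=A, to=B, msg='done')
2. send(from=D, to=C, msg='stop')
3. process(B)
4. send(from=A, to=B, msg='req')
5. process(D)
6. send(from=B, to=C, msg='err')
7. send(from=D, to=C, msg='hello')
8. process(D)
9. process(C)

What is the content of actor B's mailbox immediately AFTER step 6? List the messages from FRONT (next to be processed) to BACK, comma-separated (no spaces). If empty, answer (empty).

After 1 (send(from=A, to=B, msg='done')): A:[] B:[done] C:[] D:[]
After 2 (send(from=D, to=C, msg='stop')): A:[] B:[done] C:[stop] D:[]
After 3 (process(B)): A:[] B:[] C:[stop] D:[]
After 4 (send(from=A, to=B, msg='req')): A:[] B:[req] C:[stop] D:[]
After 5 (process(D)): A:[] B:[req] C:[stop] D:[]
After 6 (send(from=B, to=C, msg='err')): A:[] B:[req] C:[stop,err] D:[]

req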